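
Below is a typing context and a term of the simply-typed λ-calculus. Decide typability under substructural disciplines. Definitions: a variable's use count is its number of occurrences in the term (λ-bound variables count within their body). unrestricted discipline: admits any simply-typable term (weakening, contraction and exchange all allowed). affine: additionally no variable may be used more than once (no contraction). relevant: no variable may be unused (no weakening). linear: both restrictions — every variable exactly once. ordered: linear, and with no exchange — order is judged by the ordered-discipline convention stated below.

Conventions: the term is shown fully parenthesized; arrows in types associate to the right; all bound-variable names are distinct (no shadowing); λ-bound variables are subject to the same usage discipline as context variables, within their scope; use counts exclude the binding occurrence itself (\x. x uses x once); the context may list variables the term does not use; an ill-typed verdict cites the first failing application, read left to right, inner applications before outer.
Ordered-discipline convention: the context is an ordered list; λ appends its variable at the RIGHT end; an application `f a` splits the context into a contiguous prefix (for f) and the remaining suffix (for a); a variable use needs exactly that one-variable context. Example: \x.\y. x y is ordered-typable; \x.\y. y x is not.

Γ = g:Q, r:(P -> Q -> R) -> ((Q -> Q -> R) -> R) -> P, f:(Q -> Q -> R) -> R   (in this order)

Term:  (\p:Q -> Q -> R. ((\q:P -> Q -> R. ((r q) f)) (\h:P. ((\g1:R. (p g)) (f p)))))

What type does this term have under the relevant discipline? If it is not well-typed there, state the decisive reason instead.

not well-typed under relevant — h, g1 left unused
counts: g: 1; r: 1; f: 2; p (λ-bound): 2; q (λ-bound): 1; h (λ-bound): 0; g1 (λ-bound): 0
order of uses: r, q, f, p, g, f, p
typing: well-typed — term : (Q -> Q -> R) -> P
summary: ordered ✗ · linear ✗ · affine ✗ · relevant ✗ · unrestricted ✓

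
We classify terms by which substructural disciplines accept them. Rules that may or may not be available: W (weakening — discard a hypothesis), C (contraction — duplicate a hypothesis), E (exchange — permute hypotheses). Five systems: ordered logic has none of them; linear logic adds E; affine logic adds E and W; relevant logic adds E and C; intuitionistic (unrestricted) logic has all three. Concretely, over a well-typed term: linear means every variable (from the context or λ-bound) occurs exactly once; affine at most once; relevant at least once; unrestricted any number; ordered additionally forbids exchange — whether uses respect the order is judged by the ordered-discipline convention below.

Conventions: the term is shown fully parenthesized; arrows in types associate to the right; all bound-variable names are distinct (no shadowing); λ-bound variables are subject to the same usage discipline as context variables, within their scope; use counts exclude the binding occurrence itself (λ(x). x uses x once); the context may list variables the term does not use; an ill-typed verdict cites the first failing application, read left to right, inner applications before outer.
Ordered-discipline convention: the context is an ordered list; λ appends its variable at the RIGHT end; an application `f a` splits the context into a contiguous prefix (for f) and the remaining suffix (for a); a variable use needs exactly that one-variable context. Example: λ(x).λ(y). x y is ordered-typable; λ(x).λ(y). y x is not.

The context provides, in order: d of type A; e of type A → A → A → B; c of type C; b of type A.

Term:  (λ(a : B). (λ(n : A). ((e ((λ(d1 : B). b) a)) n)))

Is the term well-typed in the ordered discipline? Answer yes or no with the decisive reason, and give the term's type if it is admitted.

no — unused: d, c, d1 — weakening required
usage: d: 0×, e: 1×, c: 0×, b: 1×, a [bound]: 1×, n [bound]: 1×, d1 [bound]: 0×
order of uses: e, b, a, n
typing: well-typed at B → A → A → B
across the five disciplines: ordered ✗, linear ✗, affine ✓, relevant ✗, unrestricted ✓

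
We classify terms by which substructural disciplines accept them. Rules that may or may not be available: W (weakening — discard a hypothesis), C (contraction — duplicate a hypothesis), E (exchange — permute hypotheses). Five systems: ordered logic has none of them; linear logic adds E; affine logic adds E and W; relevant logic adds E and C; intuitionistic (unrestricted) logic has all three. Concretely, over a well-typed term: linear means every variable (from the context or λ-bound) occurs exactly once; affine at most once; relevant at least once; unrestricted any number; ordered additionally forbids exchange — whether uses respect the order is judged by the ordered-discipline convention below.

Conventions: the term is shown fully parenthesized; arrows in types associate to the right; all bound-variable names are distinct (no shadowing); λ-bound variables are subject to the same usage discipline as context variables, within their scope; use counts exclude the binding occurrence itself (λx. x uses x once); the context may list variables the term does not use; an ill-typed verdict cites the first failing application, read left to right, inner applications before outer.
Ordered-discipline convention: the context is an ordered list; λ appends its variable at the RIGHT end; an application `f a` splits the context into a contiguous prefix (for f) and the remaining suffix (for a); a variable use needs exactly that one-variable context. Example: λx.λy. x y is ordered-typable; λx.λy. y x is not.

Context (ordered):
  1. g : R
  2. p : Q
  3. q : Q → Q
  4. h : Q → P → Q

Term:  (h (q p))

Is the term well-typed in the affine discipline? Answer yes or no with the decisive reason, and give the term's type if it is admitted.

yes — at most one use each (g, p, q, h); term : P → Q
use counts: g: 0; p: 1; q: 1; h: 1
order of uses: h, q, p
typing: well-typed — term : P → Q
all disciplines: ordered ✗; linear ✗; affine ✓; relevant ✗; unrestricted ✓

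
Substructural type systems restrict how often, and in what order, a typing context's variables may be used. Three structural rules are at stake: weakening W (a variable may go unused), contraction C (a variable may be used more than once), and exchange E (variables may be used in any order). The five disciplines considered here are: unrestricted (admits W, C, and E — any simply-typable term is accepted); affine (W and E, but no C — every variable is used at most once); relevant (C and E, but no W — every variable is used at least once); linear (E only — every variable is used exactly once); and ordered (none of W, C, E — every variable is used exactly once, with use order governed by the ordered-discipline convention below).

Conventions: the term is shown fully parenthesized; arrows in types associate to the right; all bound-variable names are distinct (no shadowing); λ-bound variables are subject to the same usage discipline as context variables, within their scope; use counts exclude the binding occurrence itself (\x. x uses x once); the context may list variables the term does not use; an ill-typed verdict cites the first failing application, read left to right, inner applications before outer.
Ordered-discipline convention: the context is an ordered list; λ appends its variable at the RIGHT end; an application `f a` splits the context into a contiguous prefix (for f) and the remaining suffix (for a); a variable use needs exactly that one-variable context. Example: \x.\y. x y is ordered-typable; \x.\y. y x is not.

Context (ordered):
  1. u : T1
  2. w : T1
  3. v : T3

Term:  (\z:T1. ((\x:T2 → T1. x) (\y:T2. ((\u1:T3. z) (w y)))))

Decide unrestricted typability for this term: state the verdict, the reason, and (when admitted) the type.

no — fails simple typing
variable uses: u ×0; w ×1; v ×0; z (bound) ×1; x (bound) ×1; y (bound) ×1; u1 (bound) ×0
use order (left to right): x, z, w, y
typing: ill-typed: applying a non-function (T1)
summary: ordered ✗ | linear ✗ | affine ✗ | relevant ✗ | unrestricted ✗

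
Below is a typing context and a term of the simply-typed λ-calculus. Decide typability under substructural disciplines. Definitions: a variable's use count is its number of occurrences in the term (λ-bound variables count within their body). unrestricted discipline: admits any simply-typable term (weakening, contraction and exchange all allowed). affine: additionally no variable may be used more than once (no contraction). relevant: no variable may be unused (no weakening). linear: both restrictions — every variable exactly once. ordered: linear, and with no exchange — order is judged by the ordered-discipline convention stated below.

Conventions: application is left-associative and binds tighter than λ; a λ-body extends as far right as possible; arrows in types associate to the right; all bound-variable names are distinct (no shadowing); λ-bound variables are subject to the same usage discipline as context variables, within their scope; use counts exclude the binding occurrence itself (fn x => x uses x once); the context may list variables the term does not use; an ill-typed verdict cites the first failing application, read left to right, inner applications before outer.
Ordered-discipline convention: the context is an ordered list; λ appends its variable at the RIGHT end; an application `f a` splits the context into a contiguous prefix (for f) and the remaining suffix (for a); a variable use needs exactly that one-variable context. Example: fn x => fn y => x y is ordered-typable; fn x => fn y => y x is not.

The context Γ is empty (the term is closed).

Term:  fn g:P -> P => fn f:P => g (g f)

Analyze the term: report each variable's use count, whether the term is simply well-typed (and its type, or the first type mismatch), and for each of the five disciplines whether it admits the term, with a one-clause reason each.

variable uses: g (λ-bound) ×2, f (λ-bound) ×1
order of uses: g, g, f
typing: well-typed — term : (P -> P) -> P -> P
ordered: ✗, g ×2 used more than once (contraction)
linear: ✗, g ×2 used more than once (contraction)
affine: ✗, g ×2 used more than once (contraction)
relevant: ✓, g, f: all used, weakening unneeded
unrestricted: ✓, well-typed at (P -> P) -> P -> P; no restrictions here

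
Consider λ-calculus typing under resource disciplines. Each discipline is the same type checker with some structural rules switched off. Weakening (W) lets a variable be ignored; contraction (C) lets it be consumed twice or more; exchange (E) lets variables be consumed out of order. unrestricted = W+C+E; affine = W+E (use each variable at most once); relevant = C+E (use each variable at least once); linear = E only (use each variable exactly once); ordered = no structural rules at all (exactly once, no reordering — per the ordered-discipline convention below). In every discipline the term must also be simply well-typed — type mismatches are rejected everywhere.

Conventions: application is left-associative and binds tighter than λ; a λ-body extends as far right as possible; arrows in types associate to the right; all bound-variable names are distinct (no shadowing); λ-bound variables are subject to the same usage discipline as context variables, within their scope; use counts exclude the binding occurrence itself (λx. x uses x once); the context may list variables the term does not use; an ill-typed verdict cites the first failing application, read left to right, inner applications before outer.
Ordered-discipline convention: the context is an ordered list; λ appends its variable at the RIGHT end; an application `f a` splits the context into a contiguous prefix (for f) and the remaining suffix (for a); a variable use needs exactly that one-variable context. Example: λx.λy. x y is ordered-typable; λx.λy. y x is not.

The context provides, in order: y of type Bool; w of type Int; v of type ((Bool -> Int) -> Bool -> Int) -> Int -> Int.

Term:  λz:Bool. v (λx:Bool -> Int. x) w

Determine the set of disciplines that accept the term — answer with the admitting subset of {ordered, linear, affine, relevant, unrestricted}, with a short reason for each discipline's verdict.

admitted in: affine, unrestricted
use counts: y: 0, w: 1, v: 1, z [bound]: 0, x [bound]: 1
order of uses: v, x, w
typing: well-typed — term : Bool -> Int
ordered ✗ (needs weakening: y, z unused)
linear ✗ (needs weakening: y, z unused)
affine ✓ (no duplicate uses among y, w, v, z, x)
relevant ✗ (needs weakening: y, z unused)
unrestricted ✓ (well-typed at Bool -> Int; no restrictions here)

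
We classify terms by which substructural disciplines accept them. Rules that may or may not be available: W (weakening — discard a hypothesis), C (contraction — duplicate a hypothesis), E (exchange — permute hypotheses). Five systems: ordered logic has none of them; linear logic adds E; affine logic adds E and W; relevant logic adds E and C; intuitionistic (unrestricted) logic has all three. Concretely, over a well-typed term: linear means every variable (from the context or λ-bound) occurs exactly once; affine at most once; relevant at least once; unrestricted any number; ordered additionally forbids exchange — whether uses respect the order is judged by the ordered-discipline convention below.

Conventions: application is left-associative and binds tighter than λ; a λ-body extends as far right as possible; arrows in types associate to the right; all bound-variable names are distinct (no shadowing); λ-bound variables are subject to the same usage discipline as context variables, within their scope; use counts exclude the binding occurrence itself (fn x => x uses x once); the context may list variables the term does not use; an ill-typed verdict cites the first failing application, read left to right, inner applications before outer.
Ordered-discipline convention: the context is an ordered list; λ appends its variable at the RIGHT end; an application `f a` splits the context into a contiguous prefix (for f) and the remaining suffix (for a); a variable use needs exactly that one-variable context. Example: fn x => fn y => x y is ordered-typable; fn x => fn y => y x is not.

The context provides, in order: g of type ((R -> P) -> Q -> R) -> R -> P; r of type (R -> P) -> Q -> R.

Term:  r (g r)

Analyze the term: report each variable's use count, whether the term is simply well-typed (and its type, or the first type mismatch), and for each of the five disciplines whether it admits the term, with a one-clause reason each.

counts: g: 1; r: 2
uses in reading order: r, g, r
typing: ✓ — Q -> R
ordered: ✗ — repeated use of r ×2
linear: ✗ — repeated use of r ×2
affine: ✗ — repeated use of r ×2
relevant: ✓ — none of g, r goes unused
unrestricted: ✓ — type-checks (Q -> R) and nothing is barred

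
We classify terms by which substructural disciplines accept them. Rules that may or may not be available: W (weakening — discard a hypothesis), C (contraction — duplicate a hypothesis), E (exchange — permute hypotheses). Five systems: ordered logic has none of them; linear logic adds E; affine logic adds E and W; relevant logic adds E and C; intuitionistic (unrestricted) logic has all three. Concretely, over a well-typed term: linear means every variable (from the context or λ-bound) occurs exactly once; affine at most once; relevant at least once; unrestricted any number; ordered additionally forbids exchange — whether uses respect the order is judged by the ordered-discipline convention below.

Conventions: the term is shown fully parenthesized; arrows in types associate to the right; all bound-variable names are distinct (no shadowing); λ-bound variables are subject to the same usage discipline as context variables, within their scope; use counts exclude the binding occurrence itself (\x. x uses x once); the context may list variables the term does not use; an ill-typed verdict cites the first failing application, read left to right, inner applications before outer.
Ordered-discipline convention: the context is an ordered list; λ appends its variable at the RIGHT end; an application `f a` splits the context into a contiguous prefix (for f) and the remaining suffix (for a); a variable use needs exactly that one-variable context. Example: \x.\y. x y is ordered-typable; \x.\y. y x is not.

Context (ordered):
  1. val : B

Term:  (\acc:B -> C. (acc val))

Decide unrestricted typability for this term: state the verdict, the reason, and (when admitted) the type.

yes — typability at (B -> C) -> C is all that's needed; term : (B -> C) -> C
counts: val: 1; acc [bound]: 1
use order (left to right): acc, val
typing: well-typed — term : (B -> C) -> C
across the five disciplines: ordered ✗, linear ✓, affine ✓, relevant ✓, unrestricted ✓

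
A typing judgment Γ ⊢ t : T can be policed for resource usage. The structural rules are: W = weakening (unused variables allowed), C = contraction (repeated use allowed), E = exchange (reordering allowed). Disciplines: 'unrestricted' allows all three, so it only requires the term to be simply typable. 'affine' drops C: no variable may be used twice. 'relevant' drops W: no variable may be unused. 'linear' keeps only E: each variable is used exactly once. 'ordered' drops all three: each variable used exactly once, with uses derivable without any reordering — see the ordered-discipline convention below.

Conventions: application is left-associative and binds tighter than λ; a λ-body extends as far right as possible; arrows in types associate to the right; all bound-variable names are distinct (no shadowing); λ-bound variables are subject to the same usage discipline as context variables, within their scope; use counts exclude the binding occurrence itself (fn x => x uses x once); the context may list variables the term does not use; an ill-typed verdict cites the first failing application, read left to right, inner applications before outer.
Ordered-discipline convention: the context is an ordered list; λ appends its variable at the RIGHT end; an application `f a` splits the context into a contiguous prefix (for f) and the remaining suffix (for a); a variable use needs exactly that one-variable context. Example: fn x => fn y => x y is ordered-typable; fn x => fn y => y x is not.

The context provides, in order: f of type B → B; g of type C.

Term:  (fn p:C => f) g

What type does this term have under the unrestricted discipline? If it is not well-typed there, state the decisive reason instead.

term : B → B
variable uses: f=1; g=1; p (bound)=0
uses in reading order: f, g
typing: ✓ — B → B
all disciplines: ordered ✗ | linear ✗ | affine ✓ | relevant ✗ | unrestricted ✓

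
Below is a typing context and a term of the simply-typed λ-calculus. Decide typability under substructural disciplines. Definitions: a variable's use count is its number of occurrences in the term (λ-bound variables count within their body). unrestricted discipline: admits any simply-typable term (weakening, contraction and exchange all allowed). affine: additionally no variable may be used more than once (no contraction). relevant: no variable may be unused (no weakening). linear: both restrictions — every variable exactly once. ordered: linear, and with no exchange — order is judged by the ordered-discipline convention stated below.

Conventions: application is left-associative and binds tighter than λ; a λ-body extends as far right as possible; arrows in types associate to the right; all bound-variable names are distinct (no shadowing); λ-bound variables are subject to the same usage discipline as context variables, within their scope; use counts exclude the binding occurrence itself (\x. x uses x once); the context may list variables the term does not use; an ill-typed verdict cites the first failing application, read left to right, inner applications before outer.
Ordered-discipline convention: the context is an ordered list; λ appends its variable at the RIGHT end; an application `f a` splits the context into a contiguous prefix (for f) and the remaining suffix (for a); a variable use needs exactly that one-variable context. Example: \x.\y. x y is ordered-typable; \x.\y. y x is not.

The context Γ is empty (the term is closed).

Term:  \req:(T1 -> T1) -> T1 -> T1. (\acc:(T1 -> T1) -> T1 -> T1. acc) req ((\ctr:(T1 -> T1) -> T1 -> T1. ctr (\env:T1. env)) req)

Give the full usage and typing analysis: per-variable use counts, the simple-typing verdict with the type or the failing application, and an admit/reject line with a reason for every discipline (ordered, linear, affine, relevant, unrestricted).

usage: req [bound] ×2, acc [bound] ×1, ctr [bound] ×1, env [bound] ×1
uses in reading order: acc, req, ctr, env, req
typing: ✓ — ((T1 -> T1) -> T1 -> T1) -> T1 -> T1
ordered: ✗ — repeated use of req ×2
linear: ✗ — repeated use of req ×2
affine: ✗ — repeated use of req ×2
relevant: ✓ — none of req, acc, ctr, env goes unused
unrestricted: ✓ — type-checks (((T1 -> T1) -> T1 -> T1) -> T1 -> T1) and nothing is barred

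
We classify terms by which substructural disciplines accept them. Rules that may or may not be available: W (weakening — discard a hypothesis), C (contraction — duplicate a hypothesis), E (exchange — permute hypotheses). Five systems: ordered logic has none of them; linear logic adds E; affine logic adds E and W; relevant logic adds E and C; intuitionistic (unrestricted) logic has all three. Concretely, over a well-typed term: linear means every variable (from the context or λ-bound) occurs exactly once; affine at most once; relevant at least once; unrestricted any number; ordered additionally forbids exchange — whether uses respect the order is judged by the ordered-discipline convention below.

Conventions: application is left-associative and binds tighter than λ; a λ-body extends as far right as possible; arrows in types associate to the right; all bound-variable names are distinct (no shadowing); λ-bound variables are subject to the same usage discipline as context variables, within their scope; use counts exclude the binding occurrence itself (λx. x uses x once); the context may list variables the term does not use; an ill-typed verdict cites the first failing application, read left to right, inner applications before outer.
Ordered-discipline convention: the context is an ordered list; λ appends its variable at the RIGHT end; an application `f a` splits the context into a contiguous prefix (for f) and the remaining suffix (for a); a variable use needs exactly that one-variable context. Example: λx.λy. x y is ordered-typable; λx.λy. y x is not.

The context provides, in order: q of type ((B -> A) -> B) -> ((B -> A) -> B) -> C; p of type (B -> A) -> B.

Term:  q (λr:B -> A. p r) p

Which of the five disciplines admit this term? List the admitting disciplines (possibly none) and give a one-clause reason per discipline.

admitted in: relevant, unrestricted
variable uses: q: 1×; p: 2×; r (bound): 1×
uses in reading order: q, p, r, p
typing: the term checks, with type C
ordered: ✗, repeated use of p ×2
linear: ✗, repeated use of p ×2
affine: ✗, repeated use of p ×2
relevant: ✓, every one of q, p, r appears
unrestricted: ✓, typability at C is all that's needed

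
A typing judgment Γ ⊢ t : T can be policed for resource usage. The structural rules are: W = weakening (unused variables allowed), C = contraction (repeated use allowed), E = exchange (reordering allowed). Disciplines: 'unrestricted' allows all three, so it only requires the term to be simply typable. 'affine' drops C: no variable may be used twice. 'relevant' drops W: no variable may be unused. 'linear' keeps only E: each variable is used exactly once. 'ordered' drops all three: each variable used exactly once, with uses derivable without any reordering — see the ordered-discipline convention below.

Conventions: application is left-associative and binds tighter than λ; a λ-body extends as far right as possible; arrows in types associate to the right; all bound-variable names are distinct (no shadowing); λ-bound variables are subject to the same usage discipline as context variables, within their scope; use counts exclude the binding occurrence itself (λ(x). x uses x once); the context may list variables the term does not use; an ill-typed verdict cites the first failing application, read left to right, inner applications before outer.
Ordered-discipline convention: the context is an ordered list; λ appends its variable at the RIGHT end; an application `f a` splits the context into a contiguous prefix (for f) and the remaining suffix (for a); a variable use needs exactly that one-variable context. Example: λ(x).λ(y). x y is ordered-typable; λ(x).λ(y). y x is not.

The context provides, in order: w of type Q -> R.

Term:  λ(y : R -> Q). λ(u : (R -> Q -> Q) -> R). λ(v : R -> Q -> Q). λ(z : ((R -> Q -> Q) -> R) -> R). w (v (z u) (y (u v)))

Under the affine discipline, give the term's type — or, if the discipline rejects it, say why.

not well-typed under affine — u ×2, v ×2 used more than once (contraction)
use counts: w ×1; y (λ-bound) ×1; u (λ-bound) ×2; v (λ-bound) ×2; z (λ-bound) ×1
uses in reading order: w, v, z, u, y, u, v
typing: ✓ — (R -> Q) -> ((R -> Q -> Q) -> R) -> (R -> Q -> Q) -> (((R -> Q -> Q) -> R) -> R) -> R
summary: ordered ✗; linear ✗; affine ✗; relevant ✓; unrestricted ✓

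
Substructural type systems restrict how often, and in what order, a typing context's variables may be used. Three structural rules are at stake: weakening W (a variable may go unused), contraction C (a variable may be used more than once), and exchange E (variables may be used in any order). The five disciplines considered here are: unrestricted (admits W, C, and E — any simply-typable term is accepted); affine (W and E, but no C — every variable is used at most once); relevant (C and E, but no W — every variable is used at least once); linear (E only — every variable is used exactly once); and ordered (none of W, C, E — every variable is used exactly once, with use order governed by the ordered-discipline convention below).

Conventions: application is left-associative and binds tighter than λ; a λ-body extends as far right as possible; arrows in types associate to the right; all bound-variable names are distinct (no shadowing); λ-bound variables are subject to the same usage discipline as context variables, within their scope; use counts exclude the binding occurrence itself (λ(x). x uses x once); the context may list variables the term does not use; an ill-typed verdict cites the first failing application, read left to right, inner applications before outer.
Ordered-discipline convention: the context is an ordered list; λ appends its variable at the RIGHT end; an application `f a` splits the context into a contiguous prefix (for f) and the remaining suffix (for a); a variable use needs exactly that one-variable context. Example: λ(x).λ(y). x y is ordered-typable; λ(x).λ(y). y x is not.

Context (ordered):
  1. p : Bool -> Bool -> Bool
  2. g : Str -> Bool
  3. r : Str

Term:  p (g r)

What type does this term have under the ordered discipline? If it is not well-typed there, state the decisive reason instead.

term : Bool -> Bool
variable uses: p: 1×, g: 1×, r: 1×
order of uses: p, g, r
typing: the term checks, with type Bool -> Bool
summary: ordered ✓; linear ✓; affine ✓; relevant ✓; unrestricted ✓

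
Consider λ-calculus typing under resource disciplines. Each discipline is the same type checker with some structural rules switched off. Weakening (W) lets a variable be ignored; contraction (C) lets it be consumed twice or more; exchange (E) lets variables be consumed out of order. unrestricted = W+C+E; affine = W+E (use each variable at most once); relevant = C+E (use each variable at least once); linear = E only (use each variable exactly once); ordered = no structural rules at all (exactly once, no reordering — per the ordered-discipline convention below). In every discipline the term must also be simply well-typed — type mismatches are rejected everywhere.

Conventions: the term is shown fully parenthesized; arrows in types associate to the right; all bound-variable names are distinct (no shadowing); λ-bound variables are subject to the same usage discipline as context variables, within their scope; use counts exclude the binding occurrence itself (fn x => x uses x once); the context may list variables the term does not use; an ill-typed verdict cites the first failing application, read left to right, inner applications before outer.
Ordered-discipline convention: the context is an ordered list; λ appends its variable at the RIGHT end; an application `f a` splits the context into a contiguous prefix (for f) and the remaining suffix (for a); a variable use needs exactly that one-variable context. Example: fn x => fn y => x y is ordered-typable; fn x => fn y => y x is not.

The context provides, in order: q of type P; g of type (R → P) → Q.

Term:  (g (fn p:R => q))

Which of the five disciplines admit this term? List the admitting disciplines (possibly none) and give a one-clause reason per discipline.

admitted by: affine, unrestricted
variable uses: q=1; g=1; p [bound]=0
left-to-right use order: g, q
typing: ✓ — Q
ordered: ✗ — p left unused
linear: ✗ — p left unused
affine: ✓ — q, g, p: no repeats, contraction unneeded
relevant: ✗ — p left unused
unrestricted: ✓ — well-typed at Q; no restrictions here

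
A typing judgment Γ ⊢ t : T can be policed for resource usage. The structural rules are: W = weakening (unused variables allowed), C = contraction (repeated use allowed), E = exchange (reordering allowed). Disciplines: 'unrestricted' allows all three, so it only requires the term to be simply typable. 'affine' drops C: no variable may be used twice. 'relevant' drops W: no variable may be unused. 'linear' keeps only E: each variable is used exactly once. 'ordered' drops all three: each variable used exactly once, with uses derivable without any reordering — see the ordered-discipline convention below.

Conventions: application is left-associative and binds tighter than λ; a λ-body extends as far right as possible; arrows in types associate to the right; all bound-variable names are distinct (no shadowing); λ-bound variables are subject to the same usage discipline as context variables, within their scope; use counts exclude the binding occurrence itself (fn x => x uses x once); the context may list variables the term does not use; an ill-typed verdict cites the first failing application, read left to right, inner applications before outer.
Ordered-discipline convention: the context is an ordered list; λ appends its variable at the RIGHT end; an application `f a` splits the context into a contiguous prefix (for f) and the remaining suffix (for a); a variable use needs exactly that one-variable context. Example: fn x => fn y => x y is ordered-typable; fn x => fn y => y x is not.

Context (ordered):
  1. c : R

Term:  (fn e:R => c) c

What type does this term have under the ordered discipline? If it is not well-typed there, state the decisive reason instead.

not well-typed under ordered — repeated use of c ×2; e never used (weakening)
counts: c: 2, e (λ-bound): 0
left-to-right use order: c, c
typing: the term checks, with type R
summary: ordered ✗ | linear ✗ | affine ✗ | relevant ✗ | unrestricted ✓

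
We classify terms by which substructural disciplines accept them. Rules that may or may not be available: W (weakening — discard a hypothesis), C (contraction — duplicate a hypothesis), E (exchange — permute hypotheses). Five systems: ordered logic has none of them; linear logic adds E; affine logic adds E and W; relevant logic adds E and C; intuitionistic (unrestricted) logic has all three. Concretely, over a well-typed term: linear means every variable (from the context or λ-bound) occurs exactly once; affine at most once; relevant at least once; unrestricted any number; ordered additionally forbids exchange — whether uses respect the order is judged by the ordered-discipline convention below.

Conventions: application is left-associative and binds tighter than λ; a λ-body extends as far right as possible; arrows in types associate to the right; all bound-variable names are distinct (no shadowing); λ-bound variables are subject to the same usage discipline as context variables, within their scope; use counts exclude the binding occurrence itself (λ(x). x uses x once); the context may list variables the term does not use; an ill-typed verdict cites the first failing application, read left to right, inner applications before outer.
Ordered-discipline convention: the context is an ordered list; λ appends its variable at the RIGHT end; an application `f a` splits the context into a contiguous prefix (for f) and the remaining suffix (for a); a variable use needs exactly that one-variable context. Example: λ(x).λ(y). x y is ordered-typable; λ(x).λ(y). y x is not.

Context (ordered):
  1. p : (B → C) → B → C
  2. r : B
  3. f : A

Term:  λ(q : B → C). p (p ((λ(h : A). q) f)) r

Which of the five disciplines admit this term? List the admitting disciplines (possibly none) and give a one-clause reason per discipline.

admitted in: unrestricted
use counts: p: 2, r: 1, f: 1, q (λ-bound): 1, h (λ-bound): 0
uses in reading order: p, p, q, f, r
typing: ✓ — (B → C) → C
ordered: ✗ — repeated use of p ×2; unused: h — weakening required
linear: ✗ — repeated use of p ×2; unused: h — weakening required
affine: ✗ — repeated use of p ×2
relevant: ✗ — unused: h — weakening required
unrestricted: ✓ — simply typable at (B → C) → C; W, C, E all held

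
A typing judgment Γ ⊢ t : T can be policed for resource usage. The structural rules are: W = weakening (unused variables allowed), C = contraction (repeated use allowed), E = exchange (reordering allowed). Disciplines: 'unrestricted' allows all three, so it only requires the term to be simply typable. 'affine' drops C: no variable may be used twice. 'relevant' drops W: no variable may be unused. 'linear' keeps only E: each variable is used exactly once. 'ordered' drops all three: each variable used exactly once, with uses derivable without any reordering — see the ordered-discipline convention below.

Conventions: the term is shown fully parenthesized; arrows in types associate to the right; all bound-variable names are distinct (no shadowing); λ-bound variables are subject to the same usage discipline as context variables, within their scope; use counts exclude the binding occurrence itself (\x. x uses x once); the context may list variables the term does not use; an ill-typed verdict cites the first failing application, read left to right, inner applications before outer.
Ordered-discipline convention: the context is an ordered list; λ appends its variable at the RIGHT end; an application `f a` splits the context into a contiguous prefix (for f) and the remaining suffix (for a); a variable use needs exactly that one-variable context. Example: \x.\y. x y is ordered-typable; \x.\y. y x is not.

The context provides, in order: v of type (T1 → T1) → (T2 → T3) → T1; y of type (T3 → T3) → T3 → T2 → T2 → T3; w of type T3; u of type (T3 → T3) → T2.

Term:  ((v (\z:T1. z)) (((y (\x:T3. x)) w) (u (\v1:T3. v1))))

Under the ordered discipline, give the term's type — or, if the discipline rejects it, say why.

term : T1
use counts: v ×1; y ×1; w ×1; u ×1; z (λ-bound) ×1; x (λ-bound) ×1; v1 (λ-bound) ×1
uses in reading order: v, z, y, x, w, u, v1
typing: well-typed at T1
summary: ordered ✓, linear ✓, affine ✓, relevant ✓, unrestricted ✓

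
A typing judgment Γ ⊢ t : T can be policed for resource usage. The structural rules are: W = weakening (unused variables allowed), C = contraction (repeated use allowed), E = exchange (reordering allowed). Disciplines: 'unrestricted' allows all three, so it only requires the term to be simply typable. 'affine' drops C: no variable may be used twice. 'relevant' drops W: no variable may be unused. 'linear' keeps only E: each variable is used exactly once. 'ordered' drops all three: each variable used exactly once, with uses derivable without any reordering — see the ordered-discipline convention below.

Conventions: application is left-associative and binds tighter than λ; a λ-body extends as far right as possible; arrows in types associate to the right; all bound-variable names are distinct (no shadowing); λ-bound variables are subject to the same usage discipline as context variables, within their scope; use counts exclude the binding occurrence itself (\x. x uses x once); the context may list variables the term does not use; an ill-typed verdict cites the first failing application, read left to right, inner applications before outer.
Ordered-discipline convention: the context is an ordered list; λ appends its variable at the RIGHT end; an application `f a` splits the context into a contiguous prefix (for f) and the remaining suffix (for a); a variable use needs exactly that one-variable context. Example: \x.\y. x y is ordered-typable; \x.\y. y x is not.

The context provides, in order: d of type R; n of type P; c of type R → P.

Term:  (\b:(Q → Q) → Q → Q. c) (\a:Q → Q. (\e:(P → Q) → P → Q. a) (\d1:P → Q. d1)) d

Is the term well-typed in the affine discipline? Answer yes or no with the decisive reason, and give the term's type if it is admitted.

yes — at most one use each (d, n, c, b, a, e, d1); term : P
counts: d: 1×, n: 0×, c: 1×, b (bound): 0×, a (bound): 1×, e (bound): 0×, d1 (bound): 1×
uses in reading order: c, a, d1, d
typing: well-typed — term : P
summary: ordered ✗ · linear ✗ · affine ✓ · relevant ✗ · unrestricted ✓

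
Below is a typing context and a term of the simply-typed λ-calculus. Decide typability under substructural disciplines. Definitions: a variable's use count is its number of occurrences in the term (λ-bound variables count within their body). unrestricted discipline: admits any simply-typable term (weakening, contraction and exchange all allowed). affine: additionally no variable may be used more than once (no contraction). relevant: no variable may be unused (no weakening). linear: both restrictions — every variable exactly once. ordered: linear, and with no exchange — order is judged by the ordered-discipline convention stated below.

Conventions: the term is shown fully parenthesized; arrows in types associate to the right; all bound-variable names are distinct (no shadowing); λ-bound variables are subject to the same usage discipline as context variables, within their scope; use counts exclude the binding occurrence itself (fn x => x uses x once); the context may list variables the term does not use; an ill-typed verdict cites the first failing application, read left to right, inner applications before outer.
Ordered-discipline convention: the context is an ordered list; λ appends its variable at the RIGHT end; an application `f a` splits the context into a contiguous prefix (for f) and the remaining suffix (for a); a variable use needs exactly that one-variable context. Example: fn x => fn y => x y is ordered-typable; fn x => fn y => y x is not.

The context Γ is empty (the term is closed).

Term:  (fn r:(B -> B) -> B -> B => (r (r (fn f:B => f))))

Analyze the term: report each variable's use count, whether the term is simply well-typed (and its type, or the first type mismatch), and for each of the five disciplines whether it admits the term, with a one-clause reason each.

use counts: r [bound]: 2×, f [bound]: 1×
left-to-right use order: r, r, f
typing: the term checks, with type ((B -> B) -> B -> B) -> B -> B
ordered: ✗ — needs contraction — r ×2
linear: ✗ — needs contraction — r ×2
affine: ✗ — needs contraction — r ×2
relevant: ✓ — r, f: all used, weakening unneeded
unrestricted: ✓ — well-typed at ((B -> B) -> B -> B) -> B -> B; no restrictions here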